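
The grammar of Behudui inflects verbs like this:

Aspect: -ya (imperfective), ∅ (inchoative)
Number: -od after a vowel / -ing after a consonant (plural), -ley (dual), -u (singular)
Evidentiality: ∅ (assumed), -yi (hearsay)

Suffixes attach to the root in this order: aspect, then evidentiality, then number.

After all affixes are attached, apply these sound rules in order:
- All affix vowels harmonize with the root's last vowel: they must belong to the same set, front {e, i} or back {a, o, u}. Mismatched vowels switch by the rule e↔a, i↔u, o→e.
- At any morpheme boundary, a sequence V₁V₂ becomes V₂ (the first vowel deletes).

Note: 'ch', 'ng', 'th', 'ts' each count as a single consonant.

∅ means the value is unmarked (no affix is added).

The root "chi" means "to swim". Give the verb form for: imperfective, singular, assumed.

Attach aspect imperfective -ya → chiya.
evidentiality = assumed: zero marking, form stays chiya.
Attach number singular -u → chiyau.
Apply vowel harmony: chiyau → chiyei.
Apply vowel deletion: chiyei → chiyi.

chiyi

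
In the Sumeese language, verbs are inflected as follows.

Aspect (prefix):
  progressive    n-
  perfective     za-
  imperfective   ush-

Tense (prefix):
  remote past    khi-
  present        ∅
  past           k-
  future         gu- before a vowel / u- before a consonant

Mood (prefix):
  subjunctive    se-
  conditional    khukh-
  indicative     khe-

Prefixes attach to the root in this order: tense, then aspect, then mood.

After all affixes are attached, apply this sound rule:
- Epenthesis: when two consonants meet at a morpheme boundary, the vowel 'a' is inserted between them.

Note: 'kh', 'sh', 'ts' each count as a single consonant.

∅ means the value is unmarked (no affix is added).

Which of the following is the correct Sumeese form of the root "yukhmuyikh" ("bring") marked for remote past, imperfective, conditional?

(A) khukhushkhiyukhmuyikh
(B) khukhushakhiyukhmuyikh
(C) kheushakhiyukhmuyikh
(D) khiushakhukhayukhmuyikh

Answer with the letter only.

B

Attach tense remote past khi- → khiyukhmuyikh.
Attach aspect imperfective ush- → ushkhiyukhmuyikh.
Attach mood conditional khukh- → khukhushkhiyukhmuyikh.
Apply epenthesis: khukhushkhiyukhmuyikh → khukhushakhiyukhmuyikh.
So the correct form is khukhushakhiyukhmuyikh, option (B).
(D) khiushakhukhayukhmuyikh is wrong: it has the affixes in the wrong order.
(C) kheushakhiyukhmuyikh is wrong: it uses indicative instead of conditional for mood.
(A) khukhushkhiyukhmuyikh is wrong: it fails to apply the sound rule(s).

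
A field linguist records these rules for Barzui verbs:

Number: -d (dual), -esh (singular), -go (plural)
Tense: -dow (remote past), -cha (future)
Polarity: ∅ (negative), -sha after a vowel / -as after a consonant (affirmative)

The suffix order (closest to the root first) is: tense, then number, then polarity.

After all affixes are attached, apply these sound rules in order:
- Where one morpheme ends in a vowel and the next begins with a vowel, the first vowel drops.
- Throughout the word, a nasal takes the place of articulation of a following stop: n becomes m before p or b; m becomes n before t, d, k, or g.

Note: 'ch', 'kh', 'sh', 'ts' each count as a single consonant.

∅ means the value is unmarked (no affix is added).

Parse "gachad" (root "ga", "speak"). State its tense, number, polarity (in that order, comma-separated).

future, dual, negative

Segment: ga-cha-d.
tense: -cha → future.
number: -d → dual.
polarity: ∅ → negative.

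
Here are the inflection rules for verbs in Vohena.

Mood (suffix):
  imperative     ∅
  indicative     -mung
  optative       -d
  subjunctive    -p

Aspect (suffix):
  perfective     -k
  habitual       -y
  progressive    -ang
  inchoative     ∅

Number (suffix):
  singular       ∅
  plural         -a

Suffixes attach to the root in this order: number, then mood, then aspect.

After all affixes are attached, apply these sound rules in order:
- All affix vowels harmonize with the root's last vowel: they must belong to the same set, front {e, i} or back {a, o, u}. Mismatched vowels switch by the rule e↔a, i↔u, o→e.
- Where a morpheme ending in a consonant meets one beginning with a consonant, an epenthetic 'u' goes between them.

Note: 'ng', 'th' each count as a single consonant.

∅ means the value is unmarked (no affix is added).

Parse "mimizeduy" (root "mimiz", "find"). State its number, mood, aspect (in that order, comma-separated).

Segment: mimiz-a-d-y.
number: -a → plural.
mood: -d → optative.
aspect: -y → habitual.

plural, optative, habitual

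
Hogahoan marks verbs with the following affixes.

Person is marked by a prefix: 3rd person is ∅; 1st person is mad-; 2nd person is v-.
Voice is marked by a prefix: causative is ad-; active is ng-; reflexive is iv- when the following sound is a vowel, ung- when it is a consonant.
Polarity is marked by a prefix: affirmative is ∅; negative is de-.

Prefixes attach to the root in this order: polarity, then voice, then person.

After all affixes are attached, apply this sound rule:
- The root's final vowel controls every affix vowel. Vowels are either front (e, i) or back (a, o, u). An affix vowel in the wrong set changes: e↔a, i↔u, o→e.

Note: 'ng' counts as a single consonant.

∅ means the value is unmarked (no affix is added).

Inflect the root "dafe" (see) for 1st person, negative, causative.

Attach polarity negative de- → dedafe.
Attach voice causative ad- → addedafe.
Attach person 1st person mad- → madaddedafe.
Apply vowel harmony: madaddedafe → mededdedafe.

mededdedafe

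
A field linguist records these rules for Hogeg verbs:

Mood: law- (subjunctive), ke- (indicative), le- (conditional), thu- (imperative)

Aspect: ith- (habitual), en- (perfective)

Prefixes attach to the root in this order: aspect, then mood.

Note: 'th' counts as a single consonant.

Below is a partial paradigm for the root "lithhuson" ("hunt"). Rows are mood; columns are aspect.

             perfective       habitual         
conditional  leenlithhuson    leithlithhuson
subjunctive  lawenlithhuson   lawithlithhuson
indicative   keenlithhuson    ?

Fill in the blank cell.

keithlithhuson

Attach aspect habitual ith- → ithlithhuson.
Attach mood indicative ke- → keithlithhuson.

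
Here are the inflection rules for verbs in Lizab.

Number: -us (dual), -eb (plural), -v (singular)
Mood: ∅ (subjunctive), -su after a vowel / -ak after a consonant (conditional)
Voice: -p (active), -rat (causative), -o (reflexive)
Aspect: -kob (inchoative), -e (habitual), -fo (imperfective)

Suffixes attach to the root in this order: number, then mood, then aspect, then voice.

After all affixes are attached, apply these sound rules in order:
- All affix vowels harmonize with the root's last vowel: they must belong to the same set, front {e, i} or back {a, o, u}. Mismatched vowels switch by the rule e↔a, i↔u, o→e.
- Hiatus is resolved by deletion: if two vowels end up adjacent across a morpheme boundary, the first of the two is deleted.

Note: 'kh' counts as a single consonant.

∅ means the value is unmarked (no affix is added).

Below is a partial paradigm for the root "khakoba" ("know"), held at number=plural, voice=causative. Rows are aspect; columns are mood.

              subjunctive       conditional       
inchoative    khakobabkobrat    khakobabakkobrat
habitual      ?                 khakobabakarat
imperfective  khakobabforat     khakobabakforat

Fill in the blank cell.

khakobabarat

Attach number plural -eb → khakobaeb.
mood = subjunctive: zero marking, form stays khakobaeb.
Attach aspect habitual -e → khakobaebe.
Attach voice causative -rat → khakobaeberat.
Apply vowel harmony: khakobaeberat → khakobaabarat.
Apply vowel deletion: khakobaabarat → khakobabarat.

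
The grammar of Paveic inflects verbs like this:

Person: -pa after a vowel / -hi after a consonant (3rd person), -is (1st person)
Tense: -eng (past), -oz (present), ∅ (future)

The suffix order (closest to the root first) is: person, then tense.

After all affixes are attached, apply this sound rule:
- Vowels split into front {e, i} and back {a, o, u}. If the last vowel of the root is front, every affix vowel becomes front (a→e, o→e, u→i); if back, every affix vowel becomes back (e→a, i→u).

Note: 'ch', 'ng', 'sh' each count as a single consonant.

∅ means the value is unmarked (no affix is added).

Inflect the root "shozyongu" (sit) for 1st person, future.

shozyonguus

Attach person 1st person -is → shozyonguis.
tense = future: zero marking, form stays shozyonguis.
Apply vowel harmony: shozyonguis → shozyonguus.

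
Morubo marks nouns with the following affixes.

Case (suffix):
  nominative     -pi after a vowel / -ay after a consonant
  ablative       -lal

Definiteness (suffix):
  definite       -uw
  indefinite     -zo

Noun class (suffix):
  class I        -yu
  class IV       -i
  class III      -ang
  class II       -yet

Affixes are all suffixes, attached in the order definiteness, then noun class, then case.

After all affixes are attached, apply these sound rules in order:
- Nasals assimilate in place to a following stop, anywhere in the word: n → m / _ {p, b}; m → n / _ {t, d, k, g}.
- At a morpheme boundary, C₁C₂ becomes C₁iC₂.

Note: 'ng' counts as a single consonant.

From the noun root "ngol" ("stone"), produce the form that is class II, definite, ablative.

ngoluwiyetilal

Attach definiteness definite -uw → ngoluw.
Attach noun class class II -yet → ngoluwyet.
Attach case ablative -lal → ngoluwyetlal.
Nasal assimilation: no change.
Apply epenthesis: ngoluwyetlal → ngoluwiyetilal.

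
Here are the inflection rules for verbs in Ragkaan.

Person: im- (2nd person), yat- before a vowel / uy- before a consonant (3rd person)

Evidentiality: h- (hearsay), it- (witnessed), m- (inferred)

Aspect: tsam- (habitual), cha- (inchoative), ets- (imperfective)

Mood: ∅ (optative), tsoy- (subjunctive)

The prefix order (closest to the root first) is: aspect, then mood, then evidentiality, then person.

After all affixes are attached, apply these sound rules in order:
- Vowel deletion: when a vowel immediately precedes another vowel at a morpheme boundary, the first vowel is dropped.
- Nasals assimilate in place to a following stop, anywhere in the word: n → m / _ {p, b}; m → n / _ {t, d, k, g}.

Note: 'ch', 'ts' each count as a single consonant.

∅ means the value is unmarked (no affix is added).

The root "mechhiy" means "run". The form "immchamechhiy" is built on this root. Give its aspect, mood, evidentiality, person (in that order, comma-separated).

inchoative, optative, inferred, 2nd person

Segment: im-m-cha-mechhiy.
aspect: cha- → inchoative.
mood: ∅ → optative.
evidentiality: m- → inferred.
person: im- → 2nd person.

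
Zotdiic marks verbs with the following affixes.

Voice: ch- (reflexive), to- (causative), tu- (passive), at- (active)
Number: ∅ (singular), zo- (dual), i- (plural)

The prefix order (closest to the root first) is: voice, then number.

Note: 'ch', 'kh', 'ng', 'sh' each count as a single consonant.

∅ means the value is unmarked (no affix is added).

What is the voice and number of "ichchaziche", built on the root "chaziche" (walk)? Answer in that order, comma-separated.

reflexive, plural

Segment: i-ch-chaziche.
voice: ch- → reflexive.
number: i- → plural.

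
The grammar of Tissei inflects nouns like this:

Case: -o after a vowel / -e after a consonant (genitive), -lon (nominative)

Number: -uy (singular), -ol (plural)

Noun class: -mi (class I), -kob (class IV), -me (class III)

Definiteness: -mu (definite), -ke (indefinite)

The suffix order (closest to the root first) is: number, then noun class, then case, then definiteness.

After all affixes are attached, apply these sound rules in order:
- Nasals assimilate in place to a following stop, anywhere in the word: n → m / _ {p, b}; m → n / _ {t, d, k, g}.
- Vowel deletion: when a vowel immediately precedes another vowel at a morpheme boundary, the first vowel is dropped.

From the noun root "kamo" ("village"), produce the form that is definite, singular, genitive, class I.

kamuymomu

Attach number singular -uy → kamouy.
Attach noun class class I -mi → kamouymi.
Attach case genitive -o (after vowel 'i') → kamouymio.
Attach definiteness definite -mu → kamouymiomu.
Nasal assimilation: no change.
Apply vowel deletion: kamouymiomu → kamuymomu.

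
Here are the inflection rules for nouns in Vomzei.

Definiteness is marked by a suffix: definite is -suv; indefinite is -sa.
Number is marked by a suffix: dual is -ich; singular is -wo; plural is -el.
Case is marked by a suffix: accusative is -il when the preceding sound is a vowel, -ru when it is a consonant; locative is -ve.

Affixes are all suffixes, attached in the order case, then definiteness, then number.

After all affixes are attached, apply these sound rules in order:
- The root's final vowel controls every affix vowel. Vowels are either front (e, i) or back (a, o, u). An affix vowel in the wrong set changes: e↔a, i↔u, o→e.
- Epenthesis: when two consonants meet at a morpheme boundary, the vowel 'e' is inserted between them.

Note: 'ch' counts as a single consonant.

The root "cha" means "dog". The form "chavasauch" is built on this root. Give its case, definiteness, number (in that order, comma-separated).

locative, indefinite, dual

Segment: cha-ve-sa-ich.
case: -ve → locative.
definiteness: -sa → indefinite.
number: -ich → dual.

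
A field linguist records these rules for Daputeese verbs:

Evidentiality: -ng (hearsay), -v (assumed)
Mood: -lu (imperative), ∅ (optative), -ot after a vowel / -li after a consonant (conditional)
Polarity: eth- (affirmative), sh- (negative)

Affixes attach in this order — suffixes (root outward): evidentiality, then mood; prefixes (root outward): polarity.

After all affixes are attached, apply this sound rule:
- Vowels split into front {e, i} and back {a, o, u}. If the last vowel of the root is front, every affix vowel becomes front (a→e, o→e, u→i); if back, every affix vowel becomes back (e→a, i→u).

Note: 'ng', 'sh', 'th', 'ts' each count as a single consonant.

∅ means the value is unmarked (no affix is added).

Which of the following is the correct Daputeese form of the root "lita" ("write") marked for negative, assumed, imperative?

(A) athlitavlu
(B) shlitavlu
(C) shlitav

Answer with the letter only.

B

Attach evidentiality assumed -v → litav.
Attach mood imperative -lu → litavlu.
Attach polarity negative sh- → shlitavlu.
Vowel harmony: no change.
So the correct form is shlitavlu, option (B).
(A) athlitavlu is wrong: it uses affirmative instead of negative for polarity.
(C) shlitav is wrong: it uses optative instead of imperative for mood.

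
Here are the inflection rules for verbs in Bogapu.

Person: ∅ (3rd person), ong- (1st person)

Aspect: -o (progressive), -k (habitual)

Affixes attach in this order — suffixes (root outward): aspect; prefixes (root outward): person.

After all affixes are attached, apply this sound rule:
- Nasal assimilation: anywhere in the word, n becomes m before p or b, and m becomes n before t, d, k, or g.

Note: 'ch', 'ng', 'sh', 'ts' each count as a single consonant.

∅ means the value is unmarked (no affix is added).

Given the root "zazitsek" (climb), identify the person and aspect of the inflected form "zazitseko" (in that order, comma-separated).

3rd person, progressive

Segment: zazitsek-o.
person: ∅ → 3rd person.
aspect: -o → progressive.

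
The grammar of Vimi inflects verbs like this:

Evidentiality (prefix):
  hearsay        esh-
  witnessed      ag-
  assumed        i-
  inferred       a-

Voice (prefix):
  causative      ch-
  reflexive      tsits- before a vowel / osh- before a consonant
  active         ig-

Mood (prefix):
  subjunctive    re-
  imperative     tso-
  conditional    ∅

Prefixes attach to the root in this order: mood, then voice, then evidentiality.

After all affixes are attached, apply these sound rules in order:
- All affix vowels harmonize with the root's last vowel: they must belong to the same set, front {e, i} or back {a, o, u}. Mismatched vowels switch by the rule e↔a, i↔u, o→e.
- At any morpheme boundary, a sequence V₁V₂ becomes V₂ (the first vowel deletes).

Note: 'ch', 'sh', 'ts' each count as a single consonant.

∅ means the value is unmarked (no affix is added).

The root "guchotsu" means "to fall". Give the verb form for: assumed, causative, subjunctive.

Attach mood subjunctive re- → reguchotsu.
Attach voice causative ch- → chreguchotsu.
Attach evidentiality assumed i- → ichreguchotsu.
Apply vowel harmony: ichreguchotsu → uchraguchotsu.
Vowel deletion: no change.

uchraguchotsu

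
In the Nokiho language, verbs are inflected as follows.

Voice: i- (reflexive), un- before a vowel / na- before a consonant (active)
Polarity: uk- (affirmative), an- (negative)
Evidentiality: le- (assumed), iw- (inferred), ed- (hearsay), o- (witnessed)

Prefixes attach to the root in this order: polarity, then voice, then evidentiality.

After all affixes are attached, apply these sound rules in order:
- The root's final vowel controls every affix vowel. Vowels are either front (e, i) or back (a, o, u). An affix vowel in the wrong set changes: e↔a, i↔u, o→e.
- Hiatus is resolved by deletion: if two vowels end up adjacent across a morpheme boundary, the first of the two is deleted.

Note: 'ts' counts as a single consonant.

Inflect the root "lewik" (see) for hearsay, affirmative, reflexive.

Attach polarity affirmative uk- → uklewik.
Attach voice reflexive i- → iuklewik.
Attach evidentiality hearsay ed- → ediuklewik.
Apply vowel harmony: ediuklewik → ediiklewik.
Apply vowel deletion: ediiklewik → ediklewik.

ediklewik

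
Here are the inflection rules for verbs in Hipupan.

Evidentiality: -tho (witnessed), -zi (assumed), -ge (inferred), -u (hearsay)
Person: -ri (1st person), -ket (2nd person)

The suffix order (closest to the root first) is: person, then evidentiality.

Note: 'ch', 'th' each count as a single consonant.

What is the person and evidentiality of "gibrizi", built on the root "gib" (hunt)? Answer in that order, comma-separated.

Segment: gib-ri-zi.
person: -ri → 1st person.
evidentiality: -zi → assumed.

1st person, assumed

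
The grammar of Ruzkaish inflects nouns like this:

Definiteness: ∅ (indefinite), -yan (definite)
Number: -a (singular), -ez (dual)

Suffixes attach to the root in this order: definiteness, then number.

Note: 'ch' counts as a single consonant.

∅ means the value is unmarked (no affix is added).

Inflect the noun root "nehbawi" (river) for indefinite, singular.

nehbawia

definiteness = indefinite: zero marking, form stays nehbawi.
Attach number singular -a → nehbawia.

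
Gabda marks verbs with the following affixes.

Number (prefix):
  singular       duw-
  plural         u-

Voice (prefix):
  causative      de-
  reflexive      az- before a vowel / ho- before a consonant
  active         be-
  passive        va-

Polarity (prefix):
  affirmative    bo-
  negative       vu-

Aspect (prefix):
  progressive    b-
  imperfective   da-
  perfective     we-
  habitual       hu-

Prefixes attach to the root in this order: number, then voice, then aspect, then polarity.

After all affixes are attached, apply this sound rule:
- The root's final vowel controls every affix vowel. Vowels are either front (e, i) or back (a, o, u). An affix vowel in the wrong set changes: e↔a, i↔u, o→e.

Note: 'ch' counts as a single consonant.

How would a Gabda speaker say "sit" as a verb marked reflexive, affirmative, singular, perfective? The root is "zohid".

Attach number singular duw- → duwzohid.
Attach voice reflexive ho- (before consonant 'd') → hoduwzohid.
Attach aspect perfective we- → wehoduwzohid.
Attach polarity affirmative bo- → bowehoduwzohid.
Apply vowel harmony: bowehoduwzohid → bewehediwzohid.

bewehediwzohid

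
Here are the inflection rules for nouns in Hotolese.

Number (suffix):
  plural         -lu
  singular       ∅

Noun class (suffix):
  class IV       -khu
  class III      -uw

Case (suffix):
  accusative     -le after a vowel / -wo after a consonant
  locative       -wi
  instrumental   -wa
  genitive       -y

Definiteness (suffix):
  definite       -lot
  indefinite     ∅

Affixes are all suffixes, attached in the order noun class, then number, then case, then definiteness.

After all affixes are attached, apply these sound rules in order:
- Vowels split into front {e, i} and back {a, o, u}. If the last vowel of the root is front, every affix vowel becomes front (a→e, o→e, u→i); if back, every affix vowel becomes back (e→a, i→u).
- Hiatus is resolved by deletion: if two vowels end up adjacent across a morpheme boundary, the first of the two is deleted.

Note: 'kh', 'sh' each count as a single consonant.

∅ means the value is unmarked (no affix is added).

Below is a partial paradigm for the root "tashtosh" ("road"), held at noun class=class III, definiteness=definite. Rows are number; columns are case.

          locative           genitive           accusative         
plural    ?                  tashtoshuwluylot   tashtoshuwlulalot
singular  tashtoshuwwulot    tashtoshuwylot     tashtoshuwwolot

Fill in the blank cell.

Attach noun class class III -uw → tashtoshuw.
Attach number plural -lu → tashtoshuwlu.
Attach case locative -wi → tashtoshuwluwi.
Attach definiteness definite -lot → tashtoshuwluwilot.
Apply vowel harmony: tashtoshuwluwilot → tashtoshuwluwulot.
Vowel deletion: no change.

tashtoshuwluwulot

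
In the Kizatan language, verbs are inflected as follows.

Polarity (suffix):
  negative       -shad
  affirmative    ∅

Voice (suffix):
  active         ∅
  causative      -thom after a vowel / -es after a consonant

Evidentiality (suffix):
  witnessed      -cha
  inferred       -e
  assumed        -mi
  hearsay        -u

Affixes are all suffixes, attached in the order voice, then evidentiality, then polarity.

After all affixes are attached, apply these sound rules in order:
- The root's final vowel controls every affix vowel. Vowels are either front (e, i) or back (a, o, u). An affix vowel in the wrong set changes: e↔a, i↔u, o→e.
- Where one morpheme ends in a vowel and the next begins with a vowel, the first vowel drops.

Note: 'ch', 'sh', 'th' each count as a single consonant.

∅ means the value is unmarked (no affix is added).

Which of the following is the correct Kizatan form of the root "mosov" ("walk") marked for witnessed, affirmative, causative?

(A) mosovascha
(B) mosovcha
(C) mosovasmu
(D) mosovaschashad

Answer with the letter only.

A

Attach voice causative -es (after consonant 'v') → mosoves.
Attach evidentiality witnessed -cha → mosovescha.
polarity = affirmative: zero marking, form stays mosovescha.
Apply vowel harmony: mosovescha → mosovascha.
Vowel deletion: no change.
So the correct form is mosovascha, option (A).
(C) mosovasmu is wrong: it uses assumed instead of witnessed for evidentiality.
(B) mosovcha is wrong: it uses active instead of causative for voice.
(D) mosovaschashad is wrong: it uses negative instead of affirmative for polarity.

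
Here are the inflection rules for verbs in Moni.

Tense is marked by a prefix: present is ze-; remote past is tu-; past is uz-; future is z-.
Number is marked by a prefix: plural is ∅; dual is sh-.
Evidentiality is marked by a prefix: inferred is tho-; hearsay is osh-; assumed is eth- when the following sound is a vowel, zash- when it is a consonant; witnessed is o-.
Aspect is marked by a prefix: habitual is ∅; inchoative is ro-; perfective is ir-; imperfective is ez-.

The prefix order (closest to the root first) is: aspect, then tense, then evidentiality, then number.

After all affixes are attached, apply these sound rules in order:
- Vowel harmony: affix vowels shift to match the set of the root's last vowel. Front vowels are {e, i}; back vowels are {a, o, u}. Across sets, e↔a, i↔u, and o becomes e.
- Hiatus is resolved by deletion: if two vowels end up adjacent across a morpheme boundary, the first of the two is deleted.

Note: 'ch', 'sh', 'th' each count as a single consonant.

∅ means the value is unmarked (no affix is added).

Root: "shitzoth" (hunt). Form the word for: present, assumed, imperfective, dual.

Attach aspect imperfective ez- → ezshitzoth.
Attach tense present ze- → zeezshitzoth.
Attach evidentiality assumed zash- (before consonant 'z') → zashzeezshitzoth.
Attach number dual sh- → shzashzeezshitzoth.
Apply vowel harmony: shzashzeezshitzoth → shzashzaazshitzoth.
Apply vowel deletion: shzashzaazshitzoth → shzashzazshitzoth.

shzashzazshitzoth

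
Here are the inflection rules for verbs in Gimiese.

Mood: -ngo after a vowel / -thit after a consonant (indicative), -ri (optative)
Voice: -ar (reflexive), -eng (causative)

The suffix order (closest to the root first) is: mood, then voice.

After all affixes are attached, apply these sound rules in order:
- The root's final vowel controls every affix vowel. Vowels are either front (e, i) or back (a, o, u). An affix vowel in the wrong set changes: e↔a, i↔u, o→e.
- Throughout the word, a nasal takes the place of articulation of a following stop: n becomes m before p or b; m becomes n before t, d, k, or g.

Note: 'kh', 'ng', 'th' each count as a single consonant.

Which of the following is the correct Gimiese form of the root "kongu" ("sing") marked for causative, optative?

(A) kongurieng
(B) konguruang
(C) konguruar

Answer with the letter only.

B

Attach mood optative -ri → konguri.
Attach voice causative -eng → kongurieng.
Apply vowel harmony: kongurieng → konguruang.
Nasal assimilation: no change.
So the correct form is konguruang, option (B).
(A) kongurieng is wrong: it fails to apply the sound rule(s).
(C) konguruar is wrong: it uses reflexive instead of causative for voice.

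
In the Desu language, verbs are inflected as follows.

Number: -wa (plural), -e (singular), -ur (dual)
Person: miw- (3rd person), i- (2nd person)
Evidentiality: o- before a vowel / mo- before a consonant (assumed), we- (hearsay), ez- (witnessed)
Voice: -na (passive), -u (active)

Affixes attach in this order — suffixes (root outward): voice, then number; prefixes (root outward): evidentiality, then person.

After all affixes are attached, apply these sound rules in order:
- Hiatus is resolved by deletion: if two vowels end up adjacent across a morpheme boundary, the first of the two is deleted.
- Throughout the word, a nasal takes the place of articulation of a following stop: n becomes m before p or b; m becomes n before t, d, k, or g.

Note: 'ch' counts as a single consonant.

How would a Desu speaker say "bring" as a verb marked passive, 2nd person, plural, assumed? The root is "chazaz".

imochazaznawa

Attach voice passive -na → chazazna.
Attach number plural -wa → chazaznawa.
Attach evidentiality assumed mo- (before consonant 'ch') → mochazaznawa.
Attach person 2nd person i- → imochazaznawa.
Vowel deletion: no change.
Nasal assimilation: no change.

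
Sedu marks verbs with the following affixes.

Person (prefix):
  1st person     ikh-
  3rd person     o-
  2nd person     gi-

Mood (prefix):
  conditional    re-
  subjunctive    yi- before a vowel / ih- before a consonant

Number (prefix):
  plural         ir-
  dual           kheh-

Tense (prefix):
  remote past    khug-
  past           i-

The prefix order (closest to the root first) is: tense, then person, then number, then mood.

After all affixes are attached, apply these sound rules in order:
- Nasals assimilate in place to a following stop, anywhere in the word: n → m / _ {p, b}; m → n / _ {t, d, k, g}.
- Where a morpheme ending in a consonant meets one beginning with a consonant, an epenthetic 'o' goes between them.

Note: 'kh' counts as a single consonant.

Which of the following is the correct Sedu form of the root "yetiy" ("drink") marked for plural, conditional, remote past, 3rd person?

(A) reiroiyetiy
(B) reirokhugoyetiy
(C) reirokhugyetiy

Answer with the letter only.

B

Attach tense remote past khug- → khugyetiy.
Attach person 3rd person o- → okhugyetiy.
Attach number plural ir- → irokhugyetiy.
Attach mood conditional re- → reirokhugyetiy.
Nasal assimilation: no change.
Apply epenthesis: reirokhugyetiy → reirokhugoyetiy.
So the correct form is reirokhugoyetiy, option (B).
(A) reiroiyetiy is wrong: it uses past instead of remote past for tense.
(C) reirokhugyetiy is wrong: it fails to apply the sound rule(s).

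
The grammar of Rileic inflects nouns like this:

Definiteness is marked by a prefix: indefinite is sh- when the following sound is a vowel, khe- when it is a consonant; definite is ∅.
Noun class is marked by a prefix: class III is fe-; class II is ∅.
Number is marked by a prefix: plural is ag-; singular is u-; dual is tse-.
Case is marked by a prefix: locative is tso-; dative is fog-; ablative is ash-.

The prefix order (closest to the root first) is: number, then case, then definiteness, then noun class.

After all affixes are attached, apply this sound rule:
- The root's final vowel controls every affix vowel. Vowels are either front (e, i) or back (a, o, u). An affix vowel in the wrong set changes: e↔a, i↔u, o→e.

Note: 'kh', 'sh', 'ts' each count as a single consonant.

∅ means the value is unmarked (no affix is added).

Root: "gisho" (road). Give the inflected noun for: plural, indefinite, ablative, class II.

Attach number plural ag- → aggisho.
Attach case ablative ash- → ashaggisho.
Attach definiteness indefinite sh- (before vowel 'a') → shashaggisho.
noun class = class II: zero marking, form stays shashaggisho.
Vowel harmony: no change.

shashaggisho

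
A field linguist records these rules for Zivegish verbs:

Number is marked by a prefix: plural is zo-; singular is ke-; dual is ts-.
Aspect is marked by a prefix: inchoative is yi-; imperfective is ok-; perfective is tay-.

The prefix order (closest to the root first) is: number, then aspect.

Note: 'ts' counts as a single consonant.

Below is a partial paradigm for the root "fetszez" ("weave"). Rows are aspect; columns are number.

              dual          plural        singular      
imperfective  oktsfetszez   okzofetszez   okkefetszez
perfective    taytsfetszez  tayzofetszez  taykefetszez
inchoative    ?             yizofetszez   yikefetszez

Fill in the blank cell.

yitsfetszez

Attach number dual ts- → tsfetszez.
Attach aspect inchoative yi- → yitsfetszez.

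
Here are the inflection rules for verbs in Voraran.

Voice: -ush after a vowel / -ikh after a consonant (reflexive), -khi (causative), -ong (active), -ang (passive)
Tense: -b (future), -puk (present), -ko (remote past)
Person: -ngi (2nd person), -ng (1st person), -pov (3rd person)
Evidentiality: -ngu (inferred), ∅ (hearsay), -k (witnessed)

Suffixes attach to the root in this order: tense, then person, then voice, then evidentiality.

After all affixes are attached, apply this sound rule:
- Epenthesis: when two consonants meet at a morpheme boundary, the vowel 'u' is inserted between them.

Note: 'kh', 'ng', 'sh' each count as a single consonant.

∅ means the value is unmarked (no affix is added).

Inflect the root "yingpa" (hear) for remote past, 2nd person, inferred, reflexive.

Attach tense remote past -ko → yingpako.
Attach person 2nd person -ngi → yingpakongi.
Attach voice reflexive -ush (after vowel 'i') → yingpakongiush.
Attach evidentiality inferred -ngu → yingpakongiushngu.
Apply epenthesis: yingpakongiushngu → yingpakongiushungu.

yingpakongiushungu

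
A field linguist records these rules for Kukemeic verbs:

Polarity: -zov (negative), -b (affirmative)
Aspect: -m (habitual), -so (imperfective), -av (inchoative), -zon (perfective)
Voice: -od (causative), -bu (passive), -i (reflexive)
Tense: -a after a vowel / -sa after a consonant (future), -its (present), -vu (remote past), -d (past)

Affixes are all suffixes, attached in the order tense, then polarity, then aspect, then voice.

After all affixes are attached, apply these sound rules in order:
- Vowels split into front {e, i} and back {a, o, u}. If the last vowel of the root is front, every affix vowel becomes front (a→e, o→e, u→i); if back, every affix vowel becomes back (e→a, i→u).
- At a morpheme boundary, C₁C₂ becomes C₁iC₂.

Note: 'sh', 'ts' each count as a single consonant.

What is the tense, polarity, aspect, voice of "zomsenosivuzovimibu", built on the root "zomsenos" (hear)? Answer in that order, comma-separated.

remote past, negative, habitual, passive

Segment: zomsenos-vu-zov-m-bu.
tense: -vu → remote past.
polarity: -zov → negative.
aspect: -m → habitual.
voice: -bu → passive.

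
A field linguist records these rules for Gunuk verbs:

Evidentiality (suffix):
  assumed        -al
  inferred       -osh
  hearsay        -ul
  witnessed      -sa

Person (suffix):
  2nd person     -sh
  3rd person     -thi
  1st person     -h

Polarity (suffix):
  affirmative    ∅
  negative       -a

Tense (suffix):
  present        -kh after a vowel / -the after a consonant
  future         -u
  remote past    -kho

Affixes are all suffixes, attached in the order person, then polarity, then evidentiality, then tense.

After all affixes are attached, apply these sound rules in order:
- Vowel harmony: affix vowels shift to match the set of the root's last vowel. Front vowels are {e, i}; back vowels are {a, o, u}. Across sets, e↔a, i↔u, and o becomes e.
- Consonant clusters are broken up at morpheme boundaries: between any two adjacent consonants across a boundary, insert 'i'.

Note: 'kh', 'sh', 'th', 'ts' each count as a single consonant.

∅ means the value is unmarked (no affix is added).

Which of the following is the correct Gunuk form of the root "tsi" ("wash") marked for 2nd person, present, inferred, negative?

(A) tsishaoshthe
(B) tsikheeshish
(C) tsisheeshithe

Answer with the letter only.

Attach person 2nd person -sh → tsish.
Attach polarity negative -a → tsisha.
Attach evidentiality inferred -osh → tsishaosh.
Attach tense present -the (after consonant 'sh') → tsishaoshthe.
Apply vowel harmony: tsishaoshthe → tsisheeshthe.
Apply epenthesis: tsisheeshthe → tsisheeshithe.
So the correct form is tsisheeshithe, option (C).
(B) tsikheeshish is wrong: it has the affixes in the wrong order.
(A) tsishaoshthe is wrong: it fails to apply the sound rule(s).

C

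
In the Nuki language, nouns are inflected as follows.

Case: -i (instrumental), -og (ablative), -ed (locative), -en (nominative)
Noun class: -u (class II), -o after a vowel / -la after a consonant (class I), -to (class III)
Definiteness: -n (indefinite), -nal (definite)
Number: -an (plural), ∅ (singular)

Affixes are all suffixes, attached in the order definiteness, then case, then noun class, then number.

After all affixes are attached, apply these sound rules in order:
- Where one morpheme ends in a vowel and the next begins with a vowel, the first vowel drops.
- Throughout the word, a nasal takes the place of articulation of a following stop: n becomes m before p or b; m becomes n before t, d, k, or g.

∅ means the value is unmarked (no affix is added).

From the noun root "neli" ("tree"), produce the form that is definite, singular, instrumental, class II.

nelinalu

Attach definiteness definite -nal → nelinal.
Attach case instrumental -i → nelinali.
Attach noun class class II -u → nelinaliu.
number = singular: zero marking, form stays nelinaliu.
Apply vowel deletion: nelinaliu → nelinalu.
Nasal assimilation: no change.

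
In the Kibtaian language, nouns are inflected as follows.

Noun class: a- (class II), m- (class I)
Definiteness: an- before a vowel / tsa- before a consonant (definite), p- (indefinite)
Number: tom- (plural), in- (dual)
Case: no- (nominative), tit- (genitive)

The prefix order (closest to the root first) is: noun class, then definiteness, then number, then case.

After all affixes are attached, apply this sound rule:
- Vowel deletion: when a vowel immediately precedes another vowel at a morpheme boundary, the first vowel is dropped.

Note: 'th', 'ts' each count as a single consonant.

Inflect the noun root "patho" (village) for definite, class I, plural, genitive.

tittomtsampatho

Attach noun class class I m- → mpatho.
Attach definiteness definite tsa- (before consonant 'm') → tsampatho.
Attach number plural tom- → tomtsampatho.
Attach case genitive tit- → tittomtsampatho.
Vowel deletion: no change.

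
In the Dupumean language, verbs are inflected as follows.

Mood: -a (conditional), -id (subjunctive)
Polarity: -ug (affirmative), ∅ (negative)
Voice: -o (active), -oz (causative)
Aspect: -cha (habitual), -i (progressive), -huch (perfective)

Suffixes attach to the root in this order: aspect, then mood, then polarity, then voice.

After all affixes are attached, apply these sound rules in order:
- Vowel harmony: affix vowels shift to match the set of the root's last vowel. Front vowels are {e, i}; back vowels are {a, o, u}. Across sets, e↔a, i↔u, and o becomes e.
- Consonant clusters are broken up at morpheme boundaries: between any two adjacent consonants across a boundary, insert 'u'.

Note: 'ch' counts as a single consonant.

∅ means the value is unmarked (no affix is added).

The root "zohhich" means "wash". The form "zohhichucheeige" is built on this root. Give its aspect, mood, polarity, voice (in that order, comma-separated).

habitual, conditional, affirmative, active

Segment: zohhich-cha-a-ug-o.
aspect: -cha → habitual.
mood: -a → conditional.
polarity: -ug → affirmative.
voice: -o → active.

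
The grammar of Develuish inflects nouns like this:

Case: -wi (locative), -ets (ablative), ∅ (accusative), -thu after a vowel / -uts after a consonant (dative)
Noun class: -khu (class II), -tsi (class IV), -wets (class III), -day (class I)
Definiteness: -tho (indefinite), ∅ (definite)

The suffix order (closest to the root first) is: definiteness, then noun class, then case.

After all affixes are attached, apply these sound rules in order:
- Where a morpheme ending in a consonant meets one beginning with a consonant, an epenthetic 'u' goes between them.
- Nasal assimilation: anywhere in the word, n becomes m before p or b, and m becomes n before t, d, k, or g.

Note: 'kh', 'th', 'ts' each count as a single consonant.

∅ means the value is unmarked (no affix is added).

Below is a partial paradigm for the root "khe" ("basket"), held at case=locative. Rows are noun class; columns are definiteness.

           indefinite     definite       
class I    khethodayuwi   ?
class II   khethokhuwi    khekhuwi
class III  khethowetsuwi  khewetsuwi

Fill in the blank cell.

khedayuwi

definiteness = definite: zero marking, form stays khe.
Attach noun class class I -day → kheday.
Attach case locative -wi → khedaywi.
Apply epenthesis: khedaywi → khedayuwi.
Nasal assimilation: no change.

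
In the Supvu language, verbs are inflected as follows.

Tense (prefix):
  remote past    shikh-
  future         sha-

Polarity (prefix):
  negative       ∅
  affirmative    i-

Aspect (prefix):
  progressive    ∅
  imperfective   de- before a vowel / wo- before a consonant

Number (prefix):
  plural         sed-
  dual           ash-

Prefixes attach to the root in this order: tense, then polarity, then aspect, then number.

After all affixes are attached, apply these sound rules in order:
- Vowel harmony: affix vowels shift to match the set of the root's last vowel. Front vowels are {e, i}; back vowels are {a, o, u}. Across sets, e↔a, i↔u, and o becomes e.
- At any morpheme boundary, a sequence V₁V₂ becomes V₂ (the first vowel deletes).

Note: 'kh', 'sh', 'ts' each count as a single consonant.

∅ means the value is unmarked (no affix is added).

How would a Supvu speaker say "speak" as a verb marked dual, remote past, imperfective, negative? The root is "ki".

Attach tense remote past shikh- → shikhki.
polarity = negative: zero marking, form stays shikhki.
Attach aspect imperfective wo- (before consonant 'sh') → woshikhki.
Attach number dual ash- → ashwoshikhki.
Apply vowel harmony: ashwoshikhki → eshweshikhki.
Vowel deletion: no change.

eshweshikhki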